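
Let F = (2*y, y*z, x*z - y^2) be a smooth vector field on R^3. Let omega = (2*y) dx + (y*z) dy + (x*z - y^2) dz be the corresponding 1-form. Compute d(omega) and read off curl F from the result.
d(omega) = (-3*y) dy ∧ dz + (-z) dz ∧ dx + (-2) dx ∧ dy; curl F = (-3*y, -z, -2)

d omega = sum_{i<j} (∂f_j/∂x_i - ∂f_i/∂x_j) dx_i ∧ dx_j. Under the identification (dy ∧ dz, dz ∧ dx, dx ∧ dy) ↔ (e_x, e_y, e_z), the coefficients are exactly the components of curl F. Compute:
  ∂R/∂y - ∂Q/∂z = (-2*y) - (y) = -3*y
  ∂P/∂z - ∂R/∂x = (0) - (z) = -z
  ∂Q/∂x - ∂P/∂y = (0) - (2) = -2.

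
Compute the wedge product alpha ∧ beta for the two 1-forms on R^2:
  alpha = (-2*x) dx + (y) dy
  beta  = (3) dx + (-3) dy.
alpha ∧ beta = (6*x - 3*y) dx ∧ dy

Distribute the wedge, using dx_i ∧ dx_j = -dx_j ∧ dx_i and dx_i ∧ dx_i = 0. For each pair (i, j) with i < j, the coefficient of dx_i ∧ dx_j in alpha ∧ beta is (alpha_i * beta_j - alpha_j * beta_i). Collecting: alpha ∧ beta = (6*x - 3*y) dx ∧ dy.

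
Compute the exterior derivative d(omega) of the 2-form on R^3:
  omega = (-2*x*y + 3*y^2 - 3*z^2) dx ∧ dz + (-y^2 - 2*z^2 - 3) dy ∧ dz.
d(omega) = (2*x - 6*y) dx ∧ dy ∧ dz

For a 2-form omega = sum_{i<j} g_{ij} dx_i ∧ dx_j, the exterior derivative is
  d(omega) = sum_{i<j} d(g_{ij}) ∧ dx_i ∧ dx_j = sum_{i<j, k} (∂g_{ij}/∂x_k) dx_k ∧ dx_i ∧ dx_j.
Expand each term, using dx_k ∧ dx_i ∧ dx_j = sgn(permutation) dx_{(a)} ∧ dx_{(b)} ∧ dx_{(c)} with (a < b < c) sorted:
  d(-2*x*y + 3*y^2 - 3*z^2) includes (∂/∂y)(-2*x*y + 3*y^2 - 3*z^2) dy = (-2*x + 6*y) dy, which multiplied by dx ∧ dz gives (2*x - 6*y) dx ∧ dy ∧ dz
Collecting like 3-forms: d(omega) = (2*x - 6*y) dx ∧ dy ∧ dz.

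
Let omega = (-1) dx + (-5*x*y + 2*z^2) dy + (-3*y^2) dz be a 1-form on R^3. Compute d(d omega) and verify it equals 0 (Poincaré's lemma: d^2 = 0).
d(d omega) = 0

Step 1: d omega = sum_{i<j} (∂f_j/∂x_i - ∂f_i/∂x_j) dx_i ∧ dx_j:
  coeff of dx ∧ dy: -5*y
  coeff of dx ∧ dz: 0
  coeff of dy ∧ dz: -6*y - 4*z
Step 2: Apply d again to each 2-form coefficient. The only possible 3-form in R^3 is dx ∧ dy ∧ dz, with coefficient
  ∂(coeff of dy∧dz)/∂x - ∂(coeff of dx∧dz)/∂y + ∂(coeff of dx∧dy)/∂z
  = ∂/∂x (-6*y - 4*z) - ∂/∂y (0) + ∂/∂z (-5*y).
Each of these terms simplifies to sums of mixed partials that cancel in pairs. The result is 0 (by equality of mixed partials for smooth functions — Schwarz / Clairaut).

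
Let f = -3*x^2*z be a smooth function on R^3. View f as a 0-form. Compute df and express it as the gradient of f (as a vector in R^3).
df = (-6*x*z) dx + (0) dy + (-3*x^2) dz; grad f = (-6*x*z, 0, -3*x^2)

For a 0-form f, d f = (∂f/∂x) dx + (∂f/∂y) dy + (∂f/∂z) dz. The components of the vector representation are exactly the entries of grad f in Cartesian coordinates:
  ∂f/∂x = -6*x*z
  ∂f/∂y = 0
  ∂f/∂z = -3*x^2.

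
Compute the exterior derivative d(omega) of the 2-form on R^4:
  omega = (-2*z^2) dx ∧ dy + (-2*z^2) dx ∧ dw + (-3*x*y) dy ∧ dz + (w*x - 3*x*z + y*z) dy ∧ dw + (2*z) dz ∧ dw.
d(omega) = (-3*y - 4*z) dx ∧ dy ∧ dz + (4*z) dx ∧ dz ∧ dw + (w - 3*z) dx ∧ dy ∧ dw + (3*x - y) dy ∧ dz ∧ dw

For a 2-form omega = sum_{i<j} g_{ij} dx_i ∧ dx_j, the exterior derivative is
  d(omega) = sum_{i<j} d(g_{ij}) ∧ dx_i ∧ dx_j = sum_{i<j, k} (∂g_{ij}/∂x_k) dx_k ∧ dx_i ∧ dx_j.
Expand each term, using dx_k ∧ dx_i ∧ dx_j = sgn(permutation) dx_{(a)} ∧ dx_{(b)} ∧ dx_{(c)} with (a < b < c) sorted:
  d(-2*z^2) includes (∂/∂z)(-2*z^2) dz = (-4*z) dz, which multiplied by dx ∧ dy gives (-4*z) dx ∧ dy ∧ dz
  d(-2*z^2) includes (∂/∂z)(-2*z^2) dz = (-4*z) dz, which multiplied by dx ∧ dw gives (4*z) dx ∧ dz ∧ dw
  d(-3*x*y) includes (∂/∂x)(-3*x*y) dx = (-3*y) dx, which multiplied by dy ∧ dz gives (-3*y) dx ∧ dy ∧ dz
  d(w*x - 3*x*z + y*z) includes (∂/∂x)(w*x - 3*x*z + y*z) dx = (w - 3*z) dx, which multiplied by dy ∧ dw gives (w - 3*z) dx ∧ dy ∧ dw
  d(w*x - 3*x*z + y*z) includes (∂/∂z)(w*x - 3*x*z + y*z) dz = (-3*x + y) dz, which multiplied by dy ∧ dw gives (3*x - y) dy ∧ dz ∧ dw
Collecting like 3-forms: d(omega) = (-3*y - 4*z) dx ∧ dy ∧ dz + (4*z) dx ∧ dz ∧ dw + (w - 3*z) dx ∧ dy ∧ dw + (3*x - y) dy ∧ dz ∧ dw.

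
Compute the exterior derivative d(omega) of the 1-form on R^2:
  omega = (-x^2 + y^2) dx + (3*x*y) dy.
d(omega) = (y) dx ∧ dy

For a 1-form omega = sum_i f_i dx_i, the exterior derivative is
  d(omega) = sum_{i < j} (∂f_j/∂x_i - ∂f_i/∂x_j) dx_i ∧ dx_j.
  coefficient of dx ∧ dy: ∂f_2/∂x - ∂f_1/∂y = ∂(3*x*y)/∂x - ∂(-x^2 + y^2)/∂y = y
Assembling: d(omega) = (y) dx ∧ dy.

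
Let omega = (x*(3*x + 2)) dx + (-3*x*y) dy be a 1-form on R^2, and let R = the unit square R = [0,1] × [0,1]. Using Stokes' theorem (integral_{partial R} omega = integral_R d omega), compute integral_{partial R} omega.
integral_(partial R) omega = -3/2

Stokes: integral_partial_R omega = integral_R d omega with d omega = (∂Q/∂x - ∂P/∂y) dx ∧ dy.
  ∂Q/∂x = -3*y
  ∂P/∂y = 0
  integrand = ∂Q/∂x - ∂P/∂y = -3*y.
Integrating over R: integral_0^1 integral_0^1 (-3*y) dx dy = -3/2.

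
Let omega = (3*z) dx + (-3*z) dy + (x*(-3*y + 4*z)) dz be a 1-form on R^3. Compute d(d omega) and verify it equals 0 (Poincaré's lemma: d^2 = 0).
d(d omega) = 0

Step 1: d omega = sum_{i<j} (∂f_j/∂x_i - ∂f_i/∂x_j) dx_i ∧ dx_j:
  coeff of dx ∧ dy: 0
  coeff of dx ∧ dz: -3*y + 4*z - 3
  coeff of dy ∧ dz: 3 - 3*x
Step 2: Apply d again to each 2-form coefficient. The only possible 3-form in R^3 is dx ∧ dy ∧ dz, with coefficient
  ∂(coeff of dy∧dz)/∂x - ∂(coeff of dx∧dz)/∂y + ∂(coeff of dx∧dy)/∂z
  = ∂/∂x (3 - 3*x) - ∂/∂y (-3*y + 4*z - 3) + ∂/∂z (0).
Each of these terms simplifies to sums of mixed partials that cancel in pairs. The result is 0 (by equality of mixed partials for smooth functions — Schwarz / Clairaut).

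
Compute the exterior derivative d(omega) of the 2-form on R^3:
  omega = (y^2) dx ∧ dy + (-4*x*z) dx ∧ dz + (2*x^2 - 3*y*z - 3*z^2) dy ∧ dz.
d(omega) = (4*x) dx ∧ dy ∧ dz

For a 2-form omega = sum_{i<j} g_{ij} dx_i ∧ dx_j, the exterior derivative is
  d(omega) = sum_{i<j} d(g_{ij}) ∧ dx_i ∧ dx_j = sum_{i<j, k} (∂g_{ij}/∂x_k) dx_k ∧ dx_i ∧ dx_j.
Expand each term, using dx_k ∧ dx_i ∧ dx_j = sgn(permutation) dx_{(a)} ∧ dx_{(b)} ∧ dx_{(c)} with (a < b < c) sorted:
  d(2*x^2 - 3*y*z - 3*z^2) includes (∂/∂x)(2*x^2 - 3*y*z - 3*z^2) dx = (4*x) dx, which multiplied by dy ∧ dz gives (4*x) dx ∧ dy ∧ dz
Collecting like 3-forms: d(omega) = (4*x) dx ∧ dy ∧ dz.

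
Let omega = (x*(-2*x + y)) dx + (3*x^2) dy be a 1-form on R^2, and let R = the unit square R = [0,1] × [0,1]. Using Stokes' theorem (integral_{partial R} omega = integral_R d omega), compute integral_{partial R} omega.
integral_(partial R) omega = 5/2

Stokes: integral_partial_R omega = integral_R d omega with d omega = (∂Q/∂x - ∂P/∂y) dx ∧ dy.
  ∂Q/∂x = 6*x
  ∂P/∂y = x
  integrand = ∂Q/∂x - ∂P/∂y = 5*x.
Integrating over R: integral_0^1 integral_0^1 (5*x) dx dy = 5/2.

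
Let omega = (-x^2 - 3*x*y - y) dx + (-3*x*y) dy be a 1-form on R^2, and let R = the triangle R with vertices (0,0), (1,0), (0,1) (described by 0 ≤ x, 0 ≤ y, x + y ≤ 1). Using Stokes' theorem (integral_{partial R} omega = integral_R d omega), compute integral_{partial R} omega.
integral_(partial R) omega = 1/2

Stokes: integral_partial_R omega = integral_R d omega with d omega = (∂Q/∂x - ∂P/∂y) dx ∧ dy.
  ∂Q/∂x = -3*y
  ∂P/∂y = -3*x - 1
  integrand = ∂Q/∂x - ∂P/∂y = 3*x - 3*y + 1.
Integrating over R: integral_0^1 integral_0^{1-x} (3*x - 3*y + 1) dy dx = 1/2.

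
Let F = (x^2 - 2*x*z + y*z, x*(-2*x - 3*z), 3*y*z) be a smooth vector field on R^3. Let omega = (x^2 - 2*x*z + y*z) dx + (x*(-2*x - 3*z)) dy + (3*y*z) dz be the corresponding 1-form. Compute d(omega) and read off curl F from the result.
d(omega) = (3*x + 3*z) dy ∧ dz + (-2*x + y) dz ∧ dx + (-4*x - 4*z) dx ∧ dy; curl F = (3*x + 3*z, -2*x + y, -4*x - 4*z)

d omega = sum_{i<j} (∂f_j/∂x_i - ∂f_i/∂x_j) dx_i ∧ dx_j. Under the identification (dy ∧ dz, dz ∧ dx, dx ∧ dy) ↔ (e_x, e_y, e_z), the coefficients are exactly the components of curl F. Compute:
  ∂R/∂y - ∂Q/∂z = (3*z) - (-3*x) = 3*x + 3*z
  ∂P/∂z - ∂R/∂x = (-2*x + y) - (0) = -2*x + y
  ∂Q/∂x - ∂P/∂y = (-4*x - 3*z) - (z) = -4*x - 4*z.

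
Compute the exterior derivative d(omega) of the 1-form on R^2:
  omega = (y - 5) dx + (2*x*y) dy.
d(omega) = (2*y - 1) dx ∧ dy

For a 1-form omega = sum_i f_i dx_i, the exterior derivative is
  d(omega) = sum_{i < j} (∂f_j/∂x_i - ∂f_i/∂x_j) dx_i ∧ dx_j.
  coefficient of dx ∧ dy: ∂f_2/∂x - ∂f_1/∂y = ∂(2*x*y)/∂x - ∂(y - 5)/∂y = 2*y - 1
Assembling: d(omega) = (2*y - 1) dx ∧ dy.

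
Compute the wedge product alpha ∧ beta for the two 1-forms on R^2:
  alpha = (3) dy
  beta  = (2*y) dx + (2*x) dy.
alpha ∧ beta = (-6*y) dx ∧ dy

Distribute the wedge, using dx_i ∧ dx_j = -dx_j ∧ dx_i and dx_i ∧ dx_i = 0. For each pair (i, j) with i < j, the coefficient of dx_i ∧ dx_j in alpha ∧ beta is (alpha_i * beta_j - alpha_j * beta_i). Collecting: alpha ∧ beta = (-6*y) dx ∧ dy.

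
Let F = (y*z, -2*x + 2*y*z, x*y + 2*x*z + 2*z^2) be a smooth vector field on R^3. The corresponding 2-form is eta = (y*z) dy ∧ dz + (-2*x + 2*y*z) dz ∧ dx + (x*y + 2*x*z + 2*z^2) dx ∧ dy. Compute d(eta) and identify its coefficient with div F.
d(eta) = (2*x + 6*z) dx ∧ dy ∧ dz; div F = 2*x + 6*z

For a 2-form in R^3 of the form above, applying d gives a 3-form with coefficient ∂P/∂x + ∂Q/∂y + ∂R/∂z:
  ∂P/∂x = 0
  ∂Q/∂y = 2*z
  ∂R/∂z = 2*x + 4*z
Sum = 2*x + 6*z, which is exactly div F.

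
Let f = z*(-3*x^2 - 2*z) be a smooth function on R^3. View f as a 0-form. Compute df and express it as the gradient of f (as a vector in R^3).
df = (-6*x*z) dx + (0) dy + (-3*x^2 - 4*z) dz; grad f = (-6*x*z, 0, -3*x^2 - 4*z)

For a 0-form f, d f = (∂f/∂x) dx + (∂f/∂y) dy + (∂f/∂z) dz. The components of the vector representation are exactly the entries of grad f in Cartesian coordinates:
  ∂f/∂x = -6*x*z
  ∂f/∂y = 0
  ∂f/∂z = -3*x^2 - 4*z.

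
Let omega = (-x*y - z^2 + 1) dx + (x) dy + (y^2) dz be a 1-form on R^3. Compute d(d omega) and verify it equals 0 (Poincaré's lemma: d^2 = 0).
d(d omega) = 0

Step 1: d omega = sum_{i<j} (∂f_j/∂x_i - ∂f_i/∂x_j) dx_i ∧ dx_j:
  coeff of dx ∧ dy: x + 1
  coeff of dx ∧ dz: 2*z
  coeff of dy ∧ dz: 2*y
Step 2: Apply d again to each 2-form coefficient. The only possible 3-form in R^3 is dx ∧ dy ∧ dz, with coefficient
  ∂(coeff of dy∧dz)/∂x - ∂(coeff of dx∧dz)/∂y + ∂(coeff of dx∧dy)/∂z
  = ∂/∂x (2*y) - ∂/∂y (2*z) + ∂/∂z (x + 1).
Each of these terms simplifies to sums of mixed partials that cancel in pairs. The result is 0 (by equality of mixed partials for smooth functions — Schwarz / Clairaut).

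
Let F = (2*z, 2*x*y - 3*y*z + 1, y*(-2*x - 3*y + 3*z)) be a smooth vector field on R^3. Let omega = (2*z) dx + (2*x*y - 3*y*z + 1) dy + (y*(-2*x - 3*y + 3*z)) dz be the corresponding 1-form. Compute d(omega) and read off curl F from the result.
d(omega) = (-2*x - 3*y + 3*z) dy ∧ dz + (2*y + 2) dz ∧ dx + (2*y) dx ∧ dy; curl F = (-2*x - 3*y + 3*z, 2*y + 2, 2*y)

d omega = sum_{i<j} (∂f_j/∂x_i - ∂f_i/∂x_j) dx_i ∧ dx_j. Under the identification (dy ∧ dz, dz ∧ dx, dx ∧ dy) ↔ (e_x, e_y, e_z), the coefficients are exactly the components of curl F. Compute:
  ∂R/∂y - ∂Q/∂z = (-2*x - 6*y + 3*z) - (-3*y) = -2*x - 3*y + 3*z
  ∂P/∂z - ∂R/∂x = (2) - (-2*y) = 2*y + 2
  ∂Q/∂x - ∂P/∂y = (2*y) - (0) = 2*y.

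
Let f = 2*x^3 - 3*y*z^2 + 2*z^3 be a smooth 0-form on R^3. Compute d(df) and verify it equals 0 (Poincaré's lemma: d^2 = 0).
d(df) = 0

Step 1: df = sum_i (∂f/∂x_i) dx_i = (6*x^2) dx + (-3*z^2) dy + (6*z*(-y + z)) dz.
Step 2: Apply d again. Using the 1-form formula, the coefficient of dx ∧ dy in d(df) is ∂^2 f/∂x ∂y - ∂^2 f/∂y ∂x = (0) - (0) = 0 (equality of mixed partials for smooth f).
Similarly for dx ∧ dz and dy ∧ dz — all coefficients vanish. So d(df) = 0.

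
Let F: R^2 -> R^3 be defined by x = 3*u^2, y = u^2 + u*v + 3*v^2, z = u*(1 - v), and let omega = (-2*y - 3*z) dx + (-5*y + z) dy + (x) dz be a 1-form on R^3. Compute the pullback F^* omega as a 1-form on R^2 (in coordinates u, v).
F^* omega = (-22*u^3 - 14*u^2*v - 13*u^2 - 72*u*v^2 + u*v - 15*v^3) du + (-8*u^3 - 36*u^2*v + u^2 - 51*u*v^2 + 6*u*v - 90*v^3) dv

Using F^*(f dg) = (f ∘ F) d(g ∘ F), substitute each coordinate x_i by F_i(u, v) in f_i, and replace dx_i by d F_i = (∂F_i/∂u) du + (∂F_i/∂v) dv.
  For the x component: f_1(F) = -2*u^2 + u*v - 3*u - 6*v^2; d F_1 = (6*u) du + (0) dv
  For the y component: f_2(F) = -5*u^2 - 6*u*v + u - 15*v^2; d F_2 = (2*u + v) du + (u + 6*v) dv
  For the z component: f_3(F) = 3*u^2; d F_3 = (1 - v) du + (-u) dv
Combining and collecting du, dv coefficients:
  coeff of du: -22*u^3 - 14*u^2*v - 13*u^2 - 72*u*v^2 + u*v - 15*v^3
  coeff of dv: -8*u^3 - 36*u^2*v + u^2 - 51*u*v^2 + 6*u*v - 90*v^3
F^* omega = (-22*u^3 - 14*u^2*v - 13*u^2 - 72*u*v^2 + u*v - 15*v^3) du + (-8*u^3 - 36*u^2*v + u^2 - 51*u*v^2 + 6*u*v - 90*v^3) dv.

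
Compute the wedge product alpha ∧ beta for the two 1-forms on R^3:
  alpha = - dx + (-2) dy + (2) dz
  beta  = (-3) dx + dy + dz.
alpha ∧ beta = (-7) dx ∧ dy + (5) dx ∧ dz + (-4) dy ∧ dz

Distribute the wedge, using dx_i ∧ dx_j = -dx_j ∧ dx_i and dx_i ∧ dx_i = 0. For each pair (i, j) with i < j, the coefficient of dx_i ∧ dx_j in alpha ∧ beta is (alpha_i * beta_j - alpha_j * beta_i). Collecting: alpha ∧ beta = (-7) dx ∧ dy + (5) dx ∧ dz + (-4) dy ∧ dz.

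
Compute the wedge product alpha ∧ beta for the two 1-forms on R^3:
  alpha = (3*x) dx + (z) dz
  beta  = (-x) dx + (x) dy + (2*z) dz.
alpha ∧ beta = (3*x^2) dx ∧ dy + (7*x*z) dx ∧ dz + (-x*z) dy ∧ dz

Distribute the wedge, using dx_i ∧ dx_j = -dx_j ∧ dx_i and dx_i ∧ dx_i = 0. For each pair (i, j) with i < j, the coefficient of dx_i ∧ dx_j in alpha ∧ beta is (alpha_i * beta_j - alpha_j * beta_i). Collecting: alpha ∧ beta = (3*x^2) dx ∧ dy + (7*x*z) dx ∧ dz + (-x*z) dy ∧ dz.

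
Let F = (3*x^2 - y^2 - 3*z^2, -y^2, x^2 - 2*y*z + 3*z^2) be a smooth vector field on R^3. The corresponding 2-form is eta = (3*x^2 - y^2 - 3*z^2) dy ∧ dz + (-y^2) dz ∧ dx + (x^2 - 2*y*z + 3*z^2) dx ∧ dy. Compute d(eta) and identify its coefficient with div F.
d(eta) = (6*x - 4*y + 6*z) dx ∧ dy ∧ dz; div F = 6*x - 4*y + 6*z

For a 2-form in R^3 of the form above, applying d gives a 3-form with coefficient ∂P/∂x + ∂Q/∂y + ∂R/∂z:
  ∂P/∂x = 6*x
  ∂Q/∂y = -2*y
  ∂R/∂z = -2*y + 6*z
Sum = 6*x - 4*y + 6*z, which is exactly div F.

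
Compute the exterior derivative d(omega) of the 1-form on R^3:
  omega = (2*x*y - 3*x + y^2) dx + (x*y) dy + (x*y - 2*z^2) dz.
d(omega) = (-2*x - y) dx ∧ dy + (y) dx ∧ dz + (x) dy ∧ dz

For a 1-form omega = sum_i f_i dx_i, the exterior derivative is
  d(omega) = sum_{i < j} (∂f_j/∂x_i - ∂f_i/∂x_j) dx_i ∧ dx_j.
  coefficient of dx ∧ dy: ∂f_2/∂x - ∂f_1/∂y = ∂(x*y)/∂x - ∂(2*x*y - 3*x + y^2)/∂y = -2*x - y
  coefficient of dx ∧ dz: ∂f_3/∂x - ∂f_1/∂z = ∂(x*y - 2*z^2)/∂x - ∂(2*x*y - 3*x + y^2)/∂z = y
  coefficient of dy ∧ dz: ∂f_3/∂y - ∂f_2/∂z = ∂(x*y - 2*z^2)/∂y - ∂(x*y)/∂z = x
Assembling: d(omega) = (-2*x - y) dx ∧ dy + (y) dx ∧ dz + (x) dy ∧ dz.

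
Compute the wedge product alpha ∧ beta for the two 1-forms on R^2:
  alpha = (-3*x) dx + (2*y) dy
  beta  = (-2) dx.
alpha ∧ beta = (4*y) dx ∧ dy

Distribute the wedge, using dx_i ∧ dx_j = -dx_j ∧ dx_i and dx_i ∧ dx_i = 0. For each pair (i, j) with i < j, the coefficient of dx_i ∧ dx_j in alpha ∧ beta is (alpha_i * beta_j - alpha_j * beta_i). Collecting: alpha ∧ beta = (4*y) dx ∧ dy.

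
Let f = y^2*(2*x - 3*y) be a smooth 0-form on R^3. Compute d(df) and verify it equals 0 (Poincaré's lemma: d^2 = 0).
d(df) = 0

Step 1: df = sum_i (∂f/∂x_i) dx_i = (2*y^2) dx + (y*(4*x - 9*y)) dy + (0) dz.
Step 2: Apply d again. Using the 1-form formula, the coefficient of dx ∧ dy in d(df) is ∂^2 f/∂x ∂y - ∂^2 f/∂y ∂x = (4*y) - (4*y) = 0 (equality of mixed partials for smooth f).
Similarly for dx ∧ dz and dy ∧ dz — all coefficients vanish. So d(df) = 0.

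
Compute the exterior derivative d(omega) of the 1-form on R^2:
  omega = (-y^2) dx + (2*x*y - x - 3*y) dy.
d(omega) = (4*y - 1) dx ∧ dy

For a 1-form omega = sum_i f_i dx_i, the exterior derivative is
  d(omega) = sum_{i < j} (∂f_j/∂x_i - ∂f_i/∂x_j) dx_i ∧ dx_j.
  coefficient of dx ∧ dy: ∂f_2/∂x - ∂f_1/∂y = ∂(2*x*y - x - 3*y)/∂x - ∂(-y^2)/∂y = 4*y - 1
Assembling: d(omega) = (4*y - 1) dx ∧ dy.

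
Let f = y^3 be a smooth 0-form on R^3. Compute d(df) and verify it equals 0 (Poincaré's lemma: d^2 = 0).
d(df) = 0

Step 1: df = sum_i (∂f/∂x_i) dx_i = (0) dx + (3*y^2) dy + (0) dz.
Step 2: Apply d again. Using the 1-form formula, the coefficient of dx ∧ dy in d(df) is ∂^2 f/∂x ∂y - ∂^2 f/∂y ∂x = (0) - (0) = 0 (equality of mixed partials for smooth f).
Similarly for dx ∧ dz and dy ∧ dz — all coefficients vanish. So d(df) = 0.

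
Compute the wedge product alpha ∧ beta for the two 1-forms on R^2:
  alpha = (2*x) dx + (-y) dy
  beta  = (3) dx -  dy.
alpha ∧ beta = (-2*x + 3*y) dx ∧ dy

Distribute the wedge, using dx_i ∧ dx_j = -dx_j ∧ dx_i and dx_i ∧ dx_i = 0. For each pair (i, j) with i < j, the coefficient of dx_i ∧ dx_j in alpha ∧ beta is (alpha_i * beta_j - alpha_j * beta_i). Collecting: alpha ∧ beta = (-2*x + 3*y) dx ∧ dy.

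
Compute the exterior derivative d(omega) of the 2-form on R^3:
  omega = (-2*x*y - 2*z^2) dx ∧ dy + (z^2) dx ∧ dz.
d(omega) = (-4*z) dx ∧ dy ∧ dz

For a 2-form omega = sum_{i<j} g_{ij} dx_i ∧ dx_j, the exterior derivative is
  d(omega) = sum_{i<j} d(g_{ij}) ∧ dx_i ∧ dx_j = sum_{i<j, k} (∂g_{ij}/∂x_k) dx_k ∧ dx_i ∧ dx_j.
Expand each term, using dx_k ∧ dx_i ∧ dx_j = sgn(permutation) dx_{(a)} ∧ dx_{(b)} ∧ dx_{(c)} with (a < b < c) sorted:
  d(-2*x*y - 2*z^2) includes (∂/∂z)(-2*x*y - 2*z^2) dz = (-4*z) dz, which multiplied by dx ∧ dy gives (-4*z) dx ∧ dy ∧ dz
Collecting like 3-forms: d(omega) = (-4*z) dx ∧ dy ∧ dz.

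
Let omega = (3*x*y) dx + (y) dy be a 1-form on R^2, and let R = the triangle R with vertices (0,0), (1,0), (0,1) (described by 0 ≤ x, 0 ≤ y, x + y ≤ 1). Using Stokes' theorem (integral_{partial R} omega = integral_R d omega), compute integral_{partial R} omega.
integral_(partial R) omega = -1/2

Stokes: integral_partial_R omega = integral_R d omega with d omega = (∂Q/∂x - ∂P/∂y) dx ∧ dy.
  ∂Q/∂x = 0
  ∂P/∂y = 3*x
  integrand = ∂Q/∂x - ∂P/∂y = -3*x.
Integrating over R: integral_0^1 integral_0^{1-x} (-3*x) dy dx = -1/2.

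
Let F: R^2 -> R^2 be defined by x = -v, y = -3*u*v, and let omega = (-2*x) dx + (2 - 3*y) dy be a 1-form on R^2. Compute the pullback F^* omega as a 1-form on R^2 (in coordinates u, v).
F^* omega = (3*v*(-9*u*v - 2)) du + (-27*u^2*v - 6*u - 2*v) dv

Using F^*(f dg) = (f ∘ F) d(g ∘ F), substitute each coordinate x_i by F_i(u, v) in f_i, and replace dx_i by d F_i = (∂F_i/∂u) du + (∂F_i/∂v) dv.
  For the x component: f_1(F) = 2*v; d F_1 = (0) du + (-1) dv
  For the y component: f_2(F) = 9*u*v + 2; d F_2 = (-3*v) du + (-3*u) dv
Combining and collecting du, dv coefficients:
  coeff of du: 3*v*(-9*u*v - 2)
  coeff of dv: -27*u^2*v - 6*u - 2*v
F^* omega = (3*v*(-9*u*v - 2)) du + (-27*u^2*v - 6*u - 2*v) dv.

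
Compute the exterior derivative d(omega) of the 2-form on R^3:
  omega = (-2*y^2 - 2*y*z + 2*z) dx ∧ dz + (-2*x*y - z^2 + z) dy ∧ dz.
d(omega) = (2*y + 2*z) dx ∧ dy ∧ dz

For a 2-form omega = sum_{i<j} g_{ij} dx_i ∧ dx_j, the exterior derivative is
  d(omega) = sum_{i<j} d(g_{ij}) ∧ dx_i ∧ dx_j = sum_{i<j, k} (∂g_{ij}/∂x_k) dx_k ∧ dx_i ∧ dx_j.
Expand each term, using dx_k ∧ dx_i ∧ dx_j = sgn(permutation) dx_{(a)} ∧ dx_{(b)} ∧ dx_{(c)} with (a < b < c) sorted:
  d(-2*y^2 - 2*y*z + 2*z) includes (∂/∂y)(-2*y^2 - 2*y*z + 2*z) dy = (-4*y - 2*z) dy, which multiplied by dx ∧ dz gives (4*y + 2*z) dx ∧ dy ∧ dz
  d(-2*x*y - z^2 + z) includes (∂/∂x)(-2*x*y - z^2 + z) dx = (-2*y) dx, which multiplied by dy ∧ dz gives (-2*y) dx ∧ dy ∧ dz
Collecting like 3-forms: d(omega) = (2*y + 2*z) dx ∧ dy ∧ dz.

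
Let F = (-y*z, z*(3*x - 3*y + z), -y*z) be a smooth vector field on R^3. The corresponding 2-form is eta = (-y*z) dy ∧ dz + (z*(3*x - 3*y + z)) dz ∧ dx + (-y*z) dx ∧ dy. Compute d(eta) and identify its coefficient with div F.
d(eta) = (-y - 3*z) dx ∧ dy ∧ dz; div F = -y - 3*z

For a 2-form in R^3 of the form above, applying d gives a 3-form with coefficient ∂P/∂x + ∂Q/∂y + ∂R/∂z:
  ∂P/∂x = 0
  ∂Q/∂y = -3*z
  ∂R/∂z = -y
Sum = -y - 3*z, which is exactly div F.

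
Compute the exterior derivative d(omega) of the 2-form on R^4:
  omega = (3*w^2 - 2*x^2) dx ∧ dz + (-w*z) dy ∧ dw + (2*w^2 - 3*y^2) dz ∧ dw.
d(omega) = (6*w) dx ∧ dz ∧ dw + (w - 6*y) dy ∧ dz ∧ dw

For a 2-form omega = sum_{i<j} g_{ij} dx_i ∧ dx_j, the exterior derivative is
  d(omega) = sum_{i<j} d(g_{ij}) ∧ dx_i ∧ dx_j = sum_{i<j, k} (∂g_{ij}/∂x_k) dx_k ∧ dx_i ∧ dx_j.
Expand each term, using dx_k ∧ dx_i ∧ dx_j = sgn(permutation) dx_{(a)} ∧ dx_{(b)} ∧ dx_{(c)} with (a < b < c) sorted:
  d(3*w^2 - 2*x^2) includes (∂/∂w)(3*w^2 - 2*x^2) dw = (6*w) dw, which multiplied by dx ∧ dz gives (6*w) dx ∧ dz ∧ dw
  d(-w*z) includes (∂/∂z)(-w*z) dz = (-w) dz, which multiplied by dy ∧ dw gives (w) dy ∧ dz ∧ dw
  d(2*w^2 - 3*y^2) includes (∂/∂y)(2*w^2 - 3*y^2) dy = (-6*y) dy, which multiplied by dz ∧ dw gives (-6*y) dy ∧ dz ∧ dw
Collecting like 3-forms: d(omega) = (6*w) dx ∧ dz ∧ dw + (w - 6*y) dy ∧ dz ∧ dw.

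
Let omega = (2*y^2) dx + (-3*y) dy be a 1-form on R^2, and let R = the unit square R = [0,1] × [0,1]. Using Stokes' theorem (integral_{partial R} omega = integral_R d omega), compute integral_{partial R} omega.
integral_(partial R) omega = -2

Stokes: integral_partial_R omega = integral_R d omega with d omega = (∂Q/∂x - ∂P/∂y) dx ∧ dy.
  ∂Q/∂x = 0
  ∂P/∂y = 4*y
  integrand = ∂Q/∂x - ∂P/∂y = -4*y.
Integrating over R: integral_0^1 integral_0^1 (-4*y) dx dy = -2.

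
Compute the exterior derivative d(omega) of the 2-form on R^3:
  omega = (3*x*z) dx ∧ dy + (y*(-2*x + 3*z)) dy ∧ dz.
d(omega) = (3*x - 2*y) dx ∧ dy ∧ dz

For a 2-form omega = sum_{i<j} g_{ij} dx_i ∧ dx_j, the exterior derivative is
  d(omega) = sum_{i<j} d(g_{ij}) ∧ dx_i ∧ dx_j = sum_{i<j, k} (∂g_{ij}/∂x_k) dx_k ∧ dx_i ∧ dx_j.
Expand each term, using dx_k ∧ dx_i ∧ dx_j = sgn(permutation) dx_{(a)} ∧ dx_{(b)} ∧ dx_{(c)} with (a < b < c) sorted:
  d(3*x*z) includes (∂/∂z)(3*x*z) dz = (3*x) dz, which multiplied by dx ∧ dy gives (3*x) dx ∧ dy ∧ dz
  d(y*(-2*x + 3*z)) includes (∂/∂x)(y*(-2*x + 3*z)) dx = (-2*y) dx, which multiplied by dy ∧ dz gives (-2*y) dx ∧ dy ∧ dz
Collecting like 3-forms: d(omega) = (3*x - 2*y) dx ∧ dy ∧ dz.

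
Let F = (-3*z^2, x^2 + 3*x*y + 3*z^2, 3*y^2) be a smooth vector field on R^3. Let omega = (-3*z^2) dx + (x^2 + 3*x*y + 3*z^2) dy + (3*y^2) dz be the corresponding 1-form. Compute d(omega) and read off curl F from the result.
d(omega) = (6*y - 6*z) dy ∧ dz + (-6*z) dz ∧ dx + (2*x + 3*y) dx ∧ dy; curl F = (6*y - 6*z, -6*z, 2*x + 3*y)

d omega = sum_{i<j} (∂f_j/∂x_i - ∂f_i/∂x_j) dx_i ∧ dx_j. Under the identification (dy ∧ dz, dz ∧ dx, dx ∧ dy) ↔ (e_x, e_y, e_z), the coefficients are exactly the components of curl F. Compute:
  ∂R/∂y - ∂Q/∂z = (6*y) - (6*z) = 6*y - 6*z
  ∂P/∂z - ∂R/∂x = (-6*z) - (0) = -6*z
  ∂Q/∂x - ∂P/∂y = (2*x + 3*y) - (0) = 2*x + 3*y.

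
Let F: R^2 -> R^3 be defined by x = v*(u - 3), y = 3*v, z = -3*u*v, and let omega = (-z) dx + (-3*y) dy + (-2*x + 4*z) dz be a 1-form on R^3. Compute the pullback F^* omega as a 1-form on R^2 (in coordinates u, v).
F^* omega = (v^2*(45*u - 18)) du + (9*v*(5*u^2 - 3*u - 3)) dv

Using F^*(f dg) = (f ∘ F) d(g ∘ F), substitute each coordinate x_i by F_i(u, v) in f_i, and replace dx_i by d F_i = (∂F_i/∂u) du + (∂F_i/∂v) dv.
  For the x component: f_1(F) = 3*u*v; d F_1 = (v) du + (u - 3) dv
  For the y component: f_2(F) = -9*v; d F_2 = (0) du + (3) dv
  For the z component: f_3(F) = 2*v*(3 - 7*u); d F_3 = (-3*v) du + (-3*u) dv
Combining and collecting du, dv coefficients:
  coeff of du: v^2*(45*u - 18)
  coeff of dv: 9*v*(5*u^2 - 3*u - 3)
F^* omega = (v^2*(45*u - 18)) du + (9*v*(5*u^2 - 3*u - 3)) dv.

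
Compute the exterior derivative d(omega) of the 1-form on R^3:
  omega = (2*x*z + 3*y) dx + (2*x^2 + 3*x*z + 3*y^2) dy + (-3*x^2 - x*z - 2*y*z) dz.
d(omega) = (4*x + 3*z - 3) dx ∧ dy + (-8*x - z) dx ∧ dz + (-3*x - 2*z) dy ∧ dz

For a 1-form omega = sum_i f_i dx_i, the exterior derivative is
  d(omega) = sum_{i < j} (∂f_j/∂x_i - ∂f_i/∂x_j) dx_i ∧ dx_j.
  coefficient of dx ∧ dy: ∂f_2/∂x - ∂f_1/∂y = ∂(2*x^2 + 3*x*z + 3*y^2)/∂x - ∂(2*x*z + 3*y)/∂y = 4*x + 3*z - 3
  coefficient of dx ∧ dz: ∂f_3/∂x - ∂f_1/∂z = ∂(-3*x^2 - x*z - 2*y*z)/∂x - ∂(2*x*z + 3*y)/∂z = -8*x - z
  coefficient of dy ∧ dz: ∂f_3/∂y - ∂f_2/∂z = ∂(-3*x^2 - x*z - 2*y*z)/∂y - ∂(2*x^2 + 3*x*z + 3*y^2)/∂z = -3*x - 2*z
Assembling: d(omega) = (4*x + 3*z - 3) dx ∧ dy + (-8*x - z) dx ∧ dz + (-3*x - 2*z) dy ∧ dz.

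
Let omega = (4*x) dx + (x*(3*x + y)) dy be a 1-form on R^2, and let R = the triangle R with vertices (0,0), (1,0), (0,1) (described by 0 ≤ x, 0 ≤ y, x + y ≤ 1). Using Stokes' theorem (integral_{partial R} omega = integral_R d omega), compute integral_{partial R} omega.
integral_(partial R) omega = 7/6

Stokes: integral_partial_R omega = integral_R d omega with d omega = (∂Q/∂x - ∂P/∂y) dx ∧ dy.
  ∂Q/∂x = 6*x + y
  ∂P/∂y = 0
  integrand = ∂Q/∂x - ∂P/∂y = 6*x + y.
Integrating over R: integral_0^1 integral_0^{1-x} (6*x + y) dy dx = 7/6.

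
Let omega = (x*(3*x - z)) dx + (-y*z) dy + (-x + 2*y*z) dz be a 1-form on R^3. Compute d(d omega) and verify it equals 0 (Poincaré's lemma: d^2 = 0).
d(d omega) = 0

Step 1: d omega = sum_{i<j} (∂f_j/∂x_i - ∂f_i/∂x_j) dx_i ∧ dx_j:
  coeff of dx ∧ dy: 0
  coeff of dx ∧ dz: x - 1
  coeff of dy ∧ dz: y + 2*z
Step 2: Apply d again to each 2-form coefficient. The only possible 3-form in R^3 is dx ∧ dy ∧ dz, with coefficient
  ∂(coeff of dy∧dz)/∂x - ∂(coeff of dx∧dz)/∂y + ∂(coeff of dx∧dy)/∂z
  = ∂/∂x (y + 2*z) - ∂/∂y (x - 1) + ∂/∂z (0).
Each of these terms simplifies to sums of mixed partials that cancel in pairs. The result is 0 (by equality of mixed partials for smooth functions — Schwarz / Clairaut).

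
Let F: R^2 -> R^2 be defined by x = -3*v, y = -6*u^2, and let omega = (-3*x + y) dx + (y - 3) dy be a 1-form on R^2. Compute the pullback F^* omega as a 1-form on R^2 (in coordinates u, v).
F^* omega = (72*u^3 + 36*u) du + (18*u^2 - 27*v) dv

Using F^*(f dg) = (f ∘ F) d(g ∘ F), substitute each coordinate x_i by F_i(u, v) in f_i, and replace dx_i by d F_i = (∂F_i/∂u) du + (∂F_i/∂v) dv.
  For the x component: f_1(F) = -6*u^2 + 9*v; d F_1 = (0) du + (-3) dv
  For the y component: f_2(F) = -6*u^2 - 3; d F_2 = (-12*u) du + (0) dv
Combining and collecting du, dv coefficients:
  coeff of du: 72*u^3 + 36*u
  coeff of dv: 18*u^2 - 27*v
F^* omega = (72*u^3 + 36*u) du + (18*u^2 - 27*v) dv.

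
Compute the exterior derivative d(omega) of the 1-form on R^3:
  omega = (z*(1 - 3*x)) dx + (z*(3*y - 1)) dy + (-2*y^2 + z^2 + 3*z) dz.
d(omega) = (3*x - 1) dx ∧ dz + (1 - 7*y) dy ∧ dz

For a 1-form omega = sum_i f_i dx_i, the exterior derivative is
  d(omega) = sum_{i < j} (∂f_j/∂x_i - ∂f_i/∂x_j) dx_i ∧ dx_j.
  coefficient of dx ∧ dz: ∂f_3/∂x - ∂f_1/∂z = ∂(-2*y^2 + z^2 + 3*z)/∂x - ∂(z*(1 - 3*x))/∂z = 3*x - 1
  coefficient of dy ∧ dz: ∂f_3/∂y - ∂f_2/∂z = ∂(-2*y^2 + z^2 + 3*z)/∂y - ∂(z*(3*y - 1))/∂z = 1 - 7*y
Assembling: d(omega) = (3*x - 1) dx ∧ dz + (1 - 7*y) dy ∧ dz.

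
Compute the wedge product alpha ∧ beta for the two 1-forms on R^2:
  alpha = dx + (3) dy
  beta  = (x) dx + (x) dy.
alpha ∧ beta = (-2*x) dx ∧ dy

Distribute the wedge, using dx_i ∧ dx_j = -dx_j ∧ dx_i and dx_i ∧ dx_i = 0. For each pair (i, j) with i < j, the coefficient of dx_i ∧ dx_j in alpha ∧ beta is (alpha_i * beta_j - alpha_j * beta_i). Collecting: alpha ∧ beta = (-2*x) dx ∧ dy.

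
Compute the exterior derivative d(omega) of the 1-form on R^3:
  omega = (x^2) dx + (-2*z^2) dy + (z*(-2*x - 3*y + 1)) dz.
d(omega) = (-2*z) dx ∧ dz + (z) dy ∧ dz

For a 1-form omega = sum_i f_i dx_i, the exterior derivative is
  d(omega) = sum_{i < j} (∂f_j/∂x_i - ∂f_i/∂x_j) dx_i ∧ dx_j.
  coefficient of dx ∧ dz: ∂f_3/∂x - ∂f_1/∂z = ∂(z*(-2*x - 3*y + 1))/∂x - ∂(x^2)/∂z = -2*z
  coefficient of dy ∧ dz: ∂f_3/∂y - ∂f_2/∂z = ∂(z*(-2*x - 3*y + 1))/∂y - ∂(-2*z^2)/∂z = z
Assembling: d(omega) = (-2*z) dx ∧ dz + (z) dy ∧ dz.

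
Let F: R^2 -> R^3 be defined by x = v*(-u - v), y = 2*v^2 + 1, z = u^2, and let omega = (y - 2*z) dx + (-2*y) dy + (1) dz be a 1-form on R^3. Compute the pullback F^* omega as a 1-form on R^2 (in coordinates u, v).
F^* omega = (2*u^2*v + 2*u - 2*v^3 - v) du + (2*u^3 + 4*u^2*v - 2*u*v^2 - u - 20*v^3 - 10*v) dv

Using F^*(f dg) = (f ∘ F) d(g ∘ F), substitute each coordinate x_i by F_i(u, v) in f_i, and replace dx_i by d F_i = (∂F_i/∂u) du + (∂F_i/∂v) dv.
  For the x component: f_1(F) = -2*u^2 + 2*v^2 + 1; d F_1 = (-v) du + (-u - 2*v) dv
  For the y component: f_2(F) = -4*v^2 - 2; d F_2 = (0) du + (4*v) dv
  For the z component: f_3(F) = 1; d F_3 = (2*u) du + (0) dv
Combining and collecting du, dv coefficients:
  coeff of du: 2*u^2*v + 2*u - 2*v^3 - v
  coeff of dv: 2*u^3 + 4*u^2*v - 2*u*v^2 - u - 20*v^3 - 10*v
F^* omega = (2*u^2*v + 2*u - 2*v^3 - v) du + (2*u^3 + 4*u^2*v - 2*u*v^2 - u - 20*v^3 - 10*v) dv.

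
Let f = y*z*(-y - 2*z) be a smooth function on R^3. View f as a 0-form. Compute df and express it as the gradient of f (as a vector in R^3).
df = (0) dx + (2*z*(-y - z)) dy + (y*(-y - 4*z)) dz; grad f = (0, 2*z*(-y - z), y*(-y - 4*z))

For a 0-form f, d f = (∂f/∂x) dx + (∂f/∂y) dy + (∂f/∂z) dz. The components of the vector representation are exactly the entries of grad f in Cartesian coordinates:
  ∂f/∂x = 0
  ∂f/∂y = 2*z*(-y - z)
  ∂f/∂z = y*(-y - 4*z).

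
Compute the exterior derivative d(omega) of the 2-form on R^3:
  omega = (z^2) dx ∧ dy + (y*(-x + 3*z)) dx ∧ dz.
d(omega) = (x - z) dx ∧ dy ∧ dz

For a 2-form omega = sum_{i<j} g_{ij} dx_i ∧ dx_j, the exterior derivative is
  d(omega) = sum_{i<j} d(g_{ij}) ∧ dx_i ∧ dx_j = sum_{i<j, k} (∂g_{ij}/∂x_k) dx_k ∧ dx_i ∧ dx_j.
Expand each term, using dx_k ∧ dx_i ∧ dx_j = sgn(permutation) dx_{(a)} ∧ dx_{(b)} ∧ dx_{(c)} with (a < b < c) sorted:
  d(z^2) includes (∂/∂z)(z^2) dz = (2*z) dz, which multiplied by dx ∧ dy gives (2*z) dx ∧ dy ∧ dz
  d(y*(-x + 3*z)) includes (∂/∂y)(y*(-x + 3*z)) dy = (-x + 3*z) dy, which multiplied by dx ∧ dz gives (x - 3*z) dx ∧ dy ∧ dz
Collecting like 3-forms: d(omega) = (x - z) dx ∧ dy ∧ dz.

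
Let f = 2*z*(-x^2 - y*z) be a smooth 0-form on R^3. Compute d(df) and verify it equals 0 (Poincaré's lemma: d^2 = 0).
d(df) = 0

Step 1: df = sum_i (∂f/∂x_i) dx_i = (-4*x*z) dx + (-2*z^2) dy + (-2*x^2 - 4*y*z) dz.
Step 2: Apply d again. Using the 1-form formula, the coefficient of dx ∧ dy in d(df) is ∂^2 f/∂x ∂y - ∂^2 f/∂y ∂x = (0) - (0) = 0 (equality of mixed partials for smooth f).
Similarly for dx ∧ dz and dy ∧ dz — all coefficients vanish. So d(df) = 0.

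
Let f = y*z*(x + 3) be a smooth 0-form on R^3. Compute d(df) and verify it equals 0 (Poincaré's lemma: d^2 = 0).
d(df) = 0

Step 1: df = sum_i (∂f/∂x_i) dx_i = (y*z) dx + (z*(x + 3)) dy + (y*(x + 3)) dz.
Step 2: Apply d again. Using the 1-form formula, the coefficient of dx ∧ dy in d(df) is ∂^2 f/∂x ∂y - ∂^2 f/∂y ∂x = (z) - (z) = 0 (equality of mixed partials for smooth f).
Similarly for dx ∧ dz and dy ∧ dz — all coefficients vanish. So d(df) = 0.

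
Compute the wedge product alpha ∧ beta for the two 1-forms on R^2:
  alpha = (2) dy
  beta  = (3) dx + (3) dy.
alpha ∧ beta = (-6) dx ∧ dy

Distribute the wedge, using dx_i ∧ dx_j = -dx_j ∧ dx_i and dx_i ∧ dx_i = 0. For each pair (i, j) with i < j, the coefficient of dx_i ∧ dx_j in alpha ∧ beta is (alpha_i * beta_j - alpha_j * beta_i). Collecting: alpha ∧ beta = (-6) dx ∧ dy.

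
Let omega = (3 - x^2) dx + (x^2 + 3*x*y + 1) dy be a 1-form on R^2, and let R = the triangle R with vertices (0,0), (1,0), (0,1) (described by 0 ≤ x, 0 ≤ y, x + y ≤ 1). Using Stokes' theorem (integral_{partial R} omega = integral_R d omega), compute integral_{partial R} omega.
integral_(partial R) omega = 5/6

Stokes: integral_partial_R omega = integral_R d omega with d omega = (∂Q/∂x - ∂P/∂y) dx ∧ dy.
  ∂Q/∂x = 2*x + 3*y
  ∂P/∂y = 0
  integrand = ∂Q/∂x - ∂P/∂y = 2*x + 3*y.
Integrating over R: integral_0^1 integral_0^{1-x} (2*x + 3*y) dy dx = 5/6.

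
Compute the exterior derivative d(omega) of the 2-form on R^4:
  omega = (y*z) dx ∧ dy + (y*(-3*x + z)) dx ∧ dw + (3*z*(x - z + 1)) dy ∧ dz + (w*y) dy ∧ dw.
d(omega) = (y + 3*z) dx ∧ dy ∧ dz + (3*x - z) dx ∧ dy ∧ dw + (-y) dx ∧ dz ∧ dw

For a 2-form omega = sum_{i<j} g_{ij} dx_i ∧ dx_j, the exterior derivative is
  d(omega) = sum_{i<j} d(g_{ij}) ∧ dx_i ∧ dx_j = sum_{i<j, k} (∂g_{ij}/∂x_k) dx_k ∧ dx_i ∧ dx_j.
Expand each term, using dx_k ∧ dx_i ∧ dx_j = sgn(permutation) dx_{(a)} ∧ dx_{(b)} ∧ dx_{(c)} with (a < b < c) sorted:
  d(y*z) includes (∂/∂z)(y*z) dz = (y) dz, which multiplied by dx ∧ dy gives (y) dx ∧ dy ∧ dz
  d(y*(-3*x + z)) includes (∂/∂y)(y*(-3*x + z)) dy = (-3*x + z) dy, which multiplied by dx ∧ dw gives (3*x - z) dx ∧ dy ∧ dw
  d(y*(-3*x + z)) includes (∂/∂z)(y*(-3*x + z)) dz = (y) dz, which multiplied by dx ∧ dw gives (-y) dx ∧ dz ∧ dw
  d(3*z*(x - z + 1)) includes (∂/∂x)(3*z*(x - z + 1)) dx = (3*z) dx, which multiplied by dy ∧ dz gives (3*z) dx ∧ dy ∧ dz
Collecting like 3-forms: d(omega) = (y + 3*z) dx ∧ dy ∧ dz + (3*x - z) dx ∧ dy ∧ dw + (-y) dx ∧ dz ∧ dw.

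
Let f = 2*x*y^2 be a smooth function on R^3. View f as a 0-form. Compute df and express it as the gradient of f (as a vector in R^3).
df = (2*y^2) dx + (4*x*y) dy + (0) dz; grad f = (2*y^2, 4*x*y, 0)

For a 0-form f, d f = (∂f/∂x) dx + (∂f/∂y) dy + (∂f/∂z) dz. The components of the vector representation are exactly the entries of grad f in Cartesian coordinates:
  ∂f/∂x = 2*y^2
  ∂f/∂y = 4*x*y
  ∂f/∂z = 0.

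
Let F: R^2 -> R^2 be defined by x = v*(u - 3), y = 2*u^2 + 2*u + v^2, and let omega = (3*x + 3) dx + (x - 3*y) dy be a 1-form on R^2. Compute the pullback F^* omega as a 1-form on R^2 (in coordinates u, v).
F^* omega = (-24*u^3 + 4*u^2*v - 36*u^2 - 9*u*v^2 - 10*u*v - 12*u - 15*v^2 - 3*v) du + (-9*u^2*v + 2*u*v^2 - 30*u*v + 3*u - 6*v^3 - 6*v^2 + 27*v - 9) dv

Using F^*(f dg) = (f ∘ F) d(g ∘ F), substitute each coordinate x_i by F_i(u, v) in f_i, and replace dx_i by d F_i = (∂F_i/∂u) du + (∂F_i/∂v) dv.
  For the x component: f_1(F) = 3*u*v - 9*v + 3; d F_1 = (v) du + (u - 3) dv
  For the y component: f_2(F) = -6*u^2 + u*v - 6*u - 3*v^2 - 3*v; d F_2 = (4*u + 2) du + (2*v) dv
Combining and collecting du, dv coefficients:
  coeff of du: -24*u^3 + 4*u^2*v - 36*u^2 - 9*u*v^2 - 10*u*v - 12*u - 15*v^2 - 3*v
  coeff of dv: -9*u^2*v + 2*u*v^2 - 30*u*v + 3*u - 6*v^3 - 6*v^2 + 27*v - 9
F^* omega = (-24*u^3 + 4*u^2*v - 36*u^2 - 9*u*v^2 - 10*u*v - 12*u - 15*v^2 - 3*v) du + (-9*u^2*v + 2*u*v^2 - 30*u*v + 3*u - 6*v^3 - 6*v^2 + 27*v - 9) dv.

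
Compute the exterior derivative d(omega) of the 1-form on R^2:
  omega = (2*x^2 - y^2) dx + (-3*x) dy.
d(omega) = (2*y - 3) dx ∧ dy

For a 1-form omega = sum_i f_i dx_i, the exterior derivative is
  d(omega) = sum_{i < j} (∂f_j/∂x_i - ∂f_i/∂x_j) dx_i ∧ dx_j.
  coefficient of dx ∧ dy: ∂f_2/∂x - ∂f_1/∂y = ∂(-3*x)/∂x - ∂(2*x^2 - y^2)/∂y = 2*y - 3
Assembling: d(omega) = (2*y - 3) dx ∧ dy.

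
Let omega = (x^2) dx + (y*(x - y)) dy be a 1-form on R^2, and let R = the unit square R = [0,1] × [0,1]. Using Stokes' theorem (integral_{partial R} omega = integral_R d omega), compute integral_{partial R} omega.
integral_(partial R) omega = 1/2

Stokes: integral_partial_R omega = integral_R d omega with d omega = (∂Q/∂x - ∂P/∂y) dx ∧ dy.
  ∂Q/∂x = y
  ∂P/∂y = 0
  integrand = ∂Q/∂x - ∂P/∂y = y.
Integrating over R: integral_0^1 integral_0^1 (y) dx dy = 1/2.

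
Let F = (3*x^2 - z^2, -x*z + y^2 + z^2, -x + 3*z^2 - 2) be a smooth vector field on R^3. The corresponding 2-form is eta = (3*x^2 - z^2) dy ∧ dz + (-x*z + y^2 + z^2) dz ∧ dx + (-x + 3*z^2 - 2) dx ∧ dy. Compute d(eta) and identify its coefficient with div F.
d(eta) = (6*x + 2*y + 6*z) dx ∧ dy ∧ dz; div F = 6*x + 2*y + 6*z

For a 2-form in R^3 of the form above, applying d gives a 3-form with coefficient ∂P/∂x + ∂Q/∂y + ∂R/∂z:
  ∂P/∂x = 6*x
  ∂Q/∂y = 2*y
  ∂R/∂z = 6*z
Sum = 6*x + 2*y + 6*z, which is exactly div F.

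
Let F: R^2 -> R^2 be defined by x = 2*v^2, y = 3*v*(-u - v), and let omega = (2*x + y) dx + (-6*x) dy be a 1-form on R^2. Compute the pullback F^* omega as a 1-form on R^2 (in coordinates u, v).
F^* omega = (36*v^3) du + (v^2*(24*u + 76*v)) dv

Using F^*(f dg) = (f ∘ F) d(g ∘ F), substitute each coordinate x_i by F_i(u, v) in f_i, and replace dx_i by d F_i = (∂F_i/∂u) du + (∂F_i/∂v) dv.
  For the x component: f_1(F) = v*(-3*u + v); d F_1 = (0) du + (4*v) dv
  For the y component: f_2(F) = -12*v^2; d F_2 = (-3*v) du + (-3*u - 6*v) dv
Combining and collecting du, dv coefficients:
  coeff of du: 36*v^3
  coeff of dv: v^2*(24*u + 76*v)
F^* omega = (36*v^3) du + (v^2*(24*u + 76*v)) dv.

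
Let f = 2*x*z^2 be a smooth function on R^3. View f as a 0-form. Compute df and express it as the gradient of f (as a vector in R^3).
df = (2*z^2) dx + (0) dy + (4*x*z) dz; grad f = (2*z^2, 0, 4*x*z)

For a 0-form f, d f = (∂f/∂x) dx + (∂f/∂y) dy + (∂f/∂z) dz. The components of the vector representation are exactly the entries of grad f in Cartesian coordinates:
  ∂f/∂x = 2*z^2
  ∂f/∂y = 0
  ∂f/∂z = 4*x*z.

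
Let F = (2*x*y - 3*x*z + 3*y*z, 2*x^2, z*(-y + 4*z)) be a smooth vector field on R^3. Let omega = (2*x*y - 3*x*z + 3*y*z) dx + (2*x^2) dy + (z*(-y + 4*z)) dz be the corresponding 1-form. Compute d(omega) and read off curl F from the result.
d(omega) = (-z) dy ∧ dz + (-3*x + 3*y) dz ∧ dx + (2*x - 3*z) dx ∧ dy; curl F = (-z, -3*x + 3*y, 2*x - 3*z)

d omega = sum_{i<j} (∂f_j/∂x_i - ∂f_i/∂x_j) dx_i ∧ dx_j. Under the identification (dy ∧ dz, dz ∧ dx, dx ∧ dy) ↔ (e_x, e_y, e_z), the coefficients are exactly the components of curl F. Compute:
  ∂R/∂y - ∂Q/∂z = (-z) - (0) = -z
  ∂P/∂z - ∂R/∂x = (-3*x + 3*y) - (0) = -3*x + 3*y
  ∂Q/∂x - ∂P/∂y = (4*x) - (2*x + 3*z) = 2*x - 3*z.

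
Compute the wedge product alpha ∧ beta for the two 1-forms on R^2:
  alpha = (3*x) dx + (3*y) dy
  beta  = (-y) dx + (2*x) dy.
alpha ∧ beta = (6*x^2 + 3*y^2) dx ∧ dy

Distribute the wedge, using dx_i ∧ dx_j = -dx_j ∧ dx_i and dx_i ∧ dx_i = 0. For each pair (i, j) with i < j, the coefficient of dx_i ∧ dx_j in alpha ∧ beta is (alpha_i * beta_j - alpha_j * beta_i). Collecting: alpha ∧ beta = (6*x^2 + 3*y^2) dx ∧ dy.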